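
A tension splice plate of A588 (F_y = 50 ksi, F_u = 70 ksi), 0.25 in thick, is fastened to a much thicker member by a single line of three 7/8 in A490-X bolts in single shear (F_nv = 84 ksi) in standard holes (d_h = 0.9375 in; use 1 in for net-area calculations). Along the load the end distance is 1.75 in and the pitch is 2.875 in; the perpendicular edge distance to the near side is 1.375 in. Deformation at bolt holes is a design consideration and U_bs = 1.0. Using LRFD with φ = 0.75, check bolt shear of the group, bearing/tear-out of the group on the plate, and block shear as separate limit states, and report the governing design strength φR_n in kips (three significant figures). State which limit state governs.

50.9 kips (block shear governs)

Bolt shear: A_b = π·0.875²/4 = 0.6013 in²; R_n = 84 × 0.6013 × 3 × 1 = 151.5 kips → 0.75 × 151.5 = 114 kips.
Bearing: edge l_c = 1.281, r_n = 26.91 kips; interior l_c = 1.938, r_n = 36.75 kips; R_n = 26.91 + 2·36.75 = 100.4 kips → 75.3 kips.
Block shear: A_gv = 1.875, A_nv = 1.25, A_nt = 0.2188 in²; R_n = min(0.6F_uA_nv, 0.6F_yA_gv) + U_bs·F_u·A_nt = 67.81 kips → 50.9 kips.
Block shear governs: 50.9 kips.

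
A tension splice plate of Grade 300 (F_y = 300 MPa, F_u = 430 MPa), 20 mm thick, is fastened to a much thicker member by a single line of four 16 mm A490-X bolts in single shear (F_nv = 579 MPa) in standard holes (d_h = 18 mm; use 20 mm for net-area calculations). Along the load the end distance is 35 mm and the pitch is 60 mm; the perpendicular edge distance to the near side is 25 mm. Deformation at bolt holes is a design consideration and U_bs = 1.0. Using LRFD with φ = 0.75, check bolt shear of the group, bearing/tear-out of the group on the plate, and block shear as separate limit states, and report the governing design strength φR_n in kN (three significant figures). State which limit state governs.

349 kN (bolt shear governs)

Bolt shear: A_b = π·16²/4 = 201.1 mm²; R_n = 579 × 201.1 × 4 × 1 / 1000 = 465.7 kN → 0.75 × 465.7 = 349 kN.
Bearing: edge l_c = 26, r_n = 268.3 kN; interior l_c = 42, r_n = 330.2 kN; R_n = 268.3 + 3·330.2 = 1259 kN → 944 kN.
Block shear: A_gv = 4300, A_nv = 2900, A_nt = 300 mm²; R_n = min(0.6F_uA_nv, 0.6F_yA_gv) + U_bs·F_u·A_nt = 877.2 kN → 658 kN.
Bolt shear governs: 349 kN.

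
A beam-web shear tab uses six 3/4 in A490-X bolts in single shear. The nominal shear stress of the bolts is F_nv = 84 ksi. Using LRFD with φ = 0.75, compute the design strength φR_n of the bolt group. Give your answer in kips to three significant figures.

167 kips

A_b = π × 0.75² / 4 = 0.4418 in².
R_n = F_nv · A_b · n · n_s = 84 × 0.4418 × 6 × 1 = 222.7 kips.
Design strength φR_n = 0.75 × 222.7 = 167 kips.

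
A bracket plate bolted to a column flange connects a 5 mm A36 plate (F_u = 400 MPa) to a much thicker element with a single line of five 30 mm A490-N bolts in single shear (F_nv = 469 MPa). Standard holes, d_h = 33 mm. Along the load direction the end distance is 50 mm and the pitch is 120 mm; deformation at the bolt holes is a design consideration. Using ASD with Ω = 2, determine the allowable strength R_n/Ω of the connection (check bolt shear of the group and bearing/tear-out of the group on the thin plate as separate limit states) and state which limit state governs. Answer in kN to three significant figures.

Bolt shear: A_b = π·30²/4 = 706.9 mm²; R_n = 469 × 706.9 × 5 × 1 / 1000 = 1658 kN → 1658 / 2 = 829 kN.
Bearing (1.2 l_c t F_u ≤ 2.4 d t F_u): upper limit = 2.4·30·5·400 / 1000 = 144 kN.
  Edge l_c = 50 − 33/2 = 33.5 → r_n = 80.4 kN; interior l_c = 120 − 33 = 87 → r_n = 144 kN.
  R_n,bearing = 1·80.4 + 4·144 = 656.4 kN → 656.4 / 2 = 328 kN.
Bearing governs: 328 kN.

328 kN (bearing governs)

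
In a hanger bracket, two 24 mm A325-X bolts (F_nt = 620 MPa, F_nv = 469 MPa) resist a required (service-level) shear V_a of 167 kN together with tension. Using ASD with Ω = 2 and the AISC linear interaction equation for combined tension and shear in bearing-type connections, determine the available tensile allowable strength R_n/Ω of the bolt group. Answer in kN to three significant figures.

144 kN

A_b = π·24²/4 = 452.4 mm²; f_rv = 167 × 1000 / (2 × 452.4) = 184.6 MPa.
F'_nt = 1.3 F_nt − (Ω F_nt / F_nv) f_rv = 1.3·620 − (2·620/469)·184.6 = 318 MPa, capped at F_nt → F'_nt = 318 MPa.
R_n = F'_nt · A_b · n = 318 × 452.4 × 2 / 1000 = 287.7 kN.
Allowable strength R_n/Ω = 287.7 / 2 = 144 kN.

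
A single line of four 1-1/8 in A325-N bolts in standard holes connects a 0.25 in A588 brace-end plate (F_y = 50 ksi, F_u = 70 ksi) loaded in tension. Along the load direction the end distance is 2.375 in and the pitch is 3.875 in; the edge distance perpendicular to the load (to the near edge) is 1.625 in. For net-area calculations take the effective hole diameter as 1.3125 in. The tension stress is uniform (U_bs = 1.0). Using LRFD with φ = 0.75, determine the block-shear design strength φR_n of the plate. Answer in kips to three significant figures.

86.8 kips

Shear plane L_v = 2.375 + 3·3.875 = 14 in; A_gv = 14 × 0.25 = 3.5 in².
A_nv = (14 − 3.5·1.3125) × 0.25 = 2.352 in².
A_nt = (1.625 − 0.5·1.3125) × 0.25 = 0.2422 in².
0.6 F_u A_nv = 98.77 kips; 0.6 F_y A_gv = 105 kips → shear rupture governs the shear term.
R_n = 98.77 + 1.0 × 70 × 0.2422 = 115.7 kips.
Design strength φR_n = 0.75 × 115.7 = 86.8 kips.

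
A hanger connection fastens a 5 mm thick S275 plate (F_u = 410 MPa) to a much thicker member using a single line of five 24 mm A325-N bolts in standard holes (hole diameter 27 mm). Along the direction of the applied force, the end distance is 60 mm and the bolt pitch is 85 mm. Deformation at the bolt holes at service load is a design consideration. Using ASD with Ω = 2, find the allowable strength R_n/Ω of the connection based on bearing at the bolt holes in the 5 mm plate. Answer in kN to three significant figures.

293 kN

Per bolt r_n = 1.2 l_c t F_u ≤ 2.4 d t F_u; upper limit = 2.4 × 24 × 5 × 410 / 1000 = 118.1 kN.
Edge bolt: l_c = 60 − 27/2 = 46.5 mm → 1.2 × 46.5 × 5 × 410 / 1000 = 114.4 → r_n = 114.4 kN.
Interior bolts: l_c = 85 − 27 = 58 mm → 1.2 × 58 × 5 × 410 / 1000 = 142.7 → r_n = 118.1 kN.
R_n = 1 × 114.4 + 4 × 118.1 = 586.7 kN.
Allowable strength R_n/Ω = 586.7 / 2 = 293 kN.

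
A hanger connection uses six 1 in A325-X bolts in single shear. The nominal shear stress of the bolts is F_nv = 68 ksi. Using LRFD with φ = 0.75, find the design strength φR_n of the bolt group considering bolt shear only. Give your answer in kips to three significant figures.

240 kips

A_b = π × 1² / 4 = 0.7854 in².
R_n = F_nv · A_b · n · n_s = 68 × 0.7854 × 6 × 1 = 320.4 kips.
Design strength φR_n = 0.75 × 320.4 = 240 kips.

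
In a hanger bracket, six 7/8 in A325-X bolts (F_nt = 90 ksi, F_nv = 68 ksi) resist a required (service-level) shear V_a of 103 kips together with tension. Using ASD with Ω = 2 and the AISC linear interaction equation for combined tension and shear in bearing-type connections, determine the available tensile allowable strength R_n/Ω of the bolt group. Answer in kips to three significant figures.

A_b = π·0.875²/4 = 0.6013 in²; f_rv = 103 / (6 × 0.6013) = 28.55 ksi.
F'_nt = 1.3 F_nt − (Ω F_nt / F_nv) f_rv = 1.3·90 − (2·90/68)·28.55 = 41.43 ksi, capped at F_nt → F'_nt = 41.43 ksi.
R_n = F'_nt · A_b · n = 41.43 × 0.6013 × 6 = 149.5 kips.
Allowable strength R_n/Ω = 149.5 / 2 = 74.7 kips.

74.7 kips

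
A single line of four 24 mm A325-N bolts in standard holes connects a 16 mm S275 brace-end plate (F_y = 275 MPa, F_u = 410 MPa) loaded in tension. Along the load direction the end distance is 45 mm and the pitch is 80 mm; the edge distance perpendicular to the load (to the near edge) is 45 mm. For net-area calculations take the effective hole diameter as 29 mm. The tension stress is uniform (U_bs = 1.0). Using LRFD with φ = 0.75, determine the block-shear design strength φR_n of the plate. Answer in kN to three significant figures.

692 kN

Shear plane L_v = 45 + 3·80 = 285 mm; A_gv = 285 × 16 = 4560 mm².
A_nv = (285 − 3.5·29) × 16 = 2936 mm².
A_nt = (45 − 0.5·29) × 16 = 488 mm².
0.6 F_u A_nv = 722.3 kN; 0.6 F_y A_gv = 752.4 kN → shear rupture governs the shear term.
R_n = 722.3 + 1.0 × 410 × 488 / 1000 = 922.3 kN.
Design strength φR_n = 0.75 × 922.3 = 692 kN.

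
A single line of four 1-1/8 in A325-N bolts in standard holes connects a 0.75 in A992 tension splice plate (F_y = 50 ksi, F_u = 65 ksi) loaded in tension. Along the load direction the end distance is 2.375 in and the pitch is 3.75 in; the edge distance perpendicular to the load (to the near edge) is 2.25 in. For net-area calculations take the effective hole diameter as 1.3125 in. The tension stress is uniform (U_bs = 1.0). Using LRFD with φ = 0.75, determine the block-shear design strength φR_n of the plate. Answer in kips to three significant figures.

Shear plane L_v = 2.375 + 3·3.75 = 13.62 in; A_gv = 13.62 × 0.75 = 10.22 in².
A_nv = (13.62 − 3.5·1.3125) × 0.75 = 6.773 in².
A_nt = (2.25 − 0.5·1.3125) × 0.75 = 1.195 in².
0.6 F_u A_nv = 264.2 kips; 0.6 F_y A_gv = 306.6 kips → shear rupture governs the shear term.
R_n = 264.2 + 1.0 × 65 × 1.195 = 341.9 kips.
Design strength φR_n = 0.75 × 341.9 = 256 kips.

256 kips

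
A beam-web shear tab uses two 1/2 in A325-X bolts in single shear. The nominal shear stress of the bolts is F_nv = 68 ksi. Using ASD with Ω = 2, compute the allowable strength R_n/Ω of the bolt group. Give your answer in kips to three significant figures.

A_b = π × 0.5² / 4 = 0.1963 in².
R_n = F_nv · A_b · n · n_s = 68 × 0.1963 × 2 × 1 = 26.7 kips.
Allowable strength R_n/Ω = 26.7 / 2 = 13.4 kips.

13.4 kips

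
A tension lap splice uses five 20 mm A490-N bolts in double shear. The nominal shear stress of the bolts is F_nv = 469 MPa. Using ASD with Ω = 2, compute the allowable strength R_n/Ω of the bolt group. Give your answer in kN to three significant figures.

737 kN

A_b = π × 20² / 4 = 314.2 mm².
R_n = F_nv · A_b · n · n_s = 469 × 314.2 × 5 × 2 / 1000 = 1473 kN.
Allowable strength R_n/Ω = 1473 / 2 = 737 kN.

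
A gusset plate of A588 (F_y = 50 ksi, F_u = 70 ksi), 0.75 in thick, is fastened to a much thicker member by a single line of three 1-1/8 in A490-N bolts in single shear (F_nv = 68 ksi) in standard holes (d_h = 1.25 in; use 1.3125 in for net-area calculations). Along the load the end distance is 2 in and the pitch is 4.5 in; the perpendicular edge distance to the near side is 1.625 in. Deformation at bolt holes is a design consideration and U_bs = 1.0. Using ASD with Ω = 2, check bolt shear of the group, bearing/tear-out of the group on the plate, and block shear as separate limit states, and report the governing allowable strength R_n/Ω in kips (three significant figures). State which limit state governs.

Bolt shear: A_b = π·1.125²/4 = 0.994 in²; R_n = 68 × 0.994 × 3 × 1 = 202.8 kips → 202.8 / 2 = 101 kips.
Bearing: edge l_c = 1.375, r_n = 86.62 kips; interior l_c = 3.25, r_n = 141.8 kips; R_n = 86.62 + 2·141.8 = 370.1 kips → 185 kips.
Block shear: A_gv = 8.25, A_nv = 5.789, A_nt = 0.7266 in²; R_n = min(0.6F_uA_nv, 0.6F_yA_gv) + U_bs·F_u·A_nt = 294 kips → 147 kips.
Bolt shear governs: 101 kips.

101 kips (bolt shear governs)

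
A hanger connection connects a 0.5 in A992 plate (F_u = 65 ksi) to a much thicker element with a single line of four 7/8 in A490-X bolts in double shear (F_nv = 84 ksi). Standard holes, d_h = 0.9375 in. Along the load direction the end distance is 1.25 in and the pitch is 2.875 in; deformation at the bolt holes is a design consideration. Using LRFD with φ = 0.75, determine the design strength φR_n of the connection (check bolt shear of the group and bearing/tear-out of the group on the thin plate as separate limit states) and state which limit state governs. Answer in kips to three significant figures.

176 kips (bearing governs)

Bolt shear: A_b = π·0.875²/4 = 0.6013 in²; R_n = 84 × 0.6013 × 4 × 2 = 404.1 kips → 0.75 × 404.1 = 303 kips.
Bearing (1.2 l_c t F_u ≤ 2.4 d t F_u): upper limit = 2.4·0.875·0.5·65 = 68.25 kips.
  Edge l_c = 1.25 − 0.9375/2 = 0.7812 → r_n = 30.47 kips; interior l_c = 2.875 − 0.9375 = 1.938 → r_n = 68.25 kips.
  R_n,bearing = 1·30.47 + 3·68.25 = 235.2 kips → 0.75 × 235.2 = 176 kips.
Bearing governs: 176 kips.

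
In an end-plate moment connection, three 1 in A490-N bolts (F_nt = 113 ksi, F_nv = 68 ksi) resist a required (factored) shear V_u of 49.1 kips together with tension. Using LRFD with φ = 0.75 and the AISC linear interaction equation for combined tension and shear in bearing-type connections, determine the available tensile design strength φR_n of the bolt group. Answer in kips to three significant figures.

178 kips

A_b = π·1²/4 = 0.7854 in²; f_rv = 49.1 / (3 × 0.7854) = 20.84 ksi.
F'_nt = 1.3 F_nt − (F_nt / φF_nv) f_rv = 1.3·113 − (113/(0.75·68))·20.84 = 100.7 ksi, capped at F_nt → F'_nt = 100.7 ksi.
R_n = F'_nt · A_b · n = 100.7 × 0.7854 × 3 = 237.3 kips.
Design strength φR_n = 0.75 × 237.3 = 178 kips.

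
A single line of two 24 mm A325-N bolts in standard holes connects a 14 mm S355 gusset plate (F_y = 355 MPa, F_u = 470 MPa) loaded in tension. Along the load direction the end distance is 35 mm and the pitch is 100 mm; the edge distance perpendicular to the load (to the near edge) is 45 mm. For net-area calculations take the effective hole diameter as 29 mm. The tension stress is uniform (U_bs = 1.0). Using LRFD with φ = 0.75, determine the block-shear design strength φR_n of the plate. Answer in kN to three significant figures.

Shear plane L_v = 35 + 1·100 = 135 mm; A_gv = 135 × 14 = 1890 mm².
A_nv = (135 − 1.5·29) × 14 = 1281 mm².
A_nt = (45 − 0.5·29) × 14 = 427 mm².
0.6 F_u A_nv = 361.2 kN; 0.6 F_y A_gv = 402.6 kN → shear rupture governs the shear term.
R_n = 361.2 + 1.0 × 470 × 427 / 1000 = 561.9 kN.
Design strength φR_n = 0.75 × 561.9 = 421 kN.

421 kN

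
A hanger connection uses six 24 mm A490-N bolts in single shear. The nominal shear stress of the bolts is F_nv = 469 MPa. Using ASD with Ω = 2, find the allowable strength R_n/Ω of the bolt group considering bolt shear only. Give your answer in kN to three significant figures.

A_b = π × 24² / 4 = 452.4 mm².
R_n = F_nv · A_b · n · n_s = 469 × 452.4 × 6 × 1 / 1000 = 1273 kN.
Allowable strength R_n/Ω = 1273 / 2 = 637 kN.

637 kN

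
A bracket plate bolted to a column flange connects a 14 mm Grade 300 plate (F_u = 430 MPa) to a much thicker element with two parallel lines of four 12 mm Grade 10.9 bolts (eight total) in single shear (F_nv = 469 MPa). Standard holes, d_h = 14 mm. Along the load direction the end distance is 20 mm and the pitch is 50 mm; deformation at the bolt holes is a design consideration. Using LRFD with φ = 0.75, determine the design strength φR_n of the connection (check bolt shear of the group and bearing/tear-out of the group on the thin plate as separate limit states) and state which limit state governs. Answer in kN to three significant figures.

Bolt shear: A_b = π·12²/4 = 113.1 mm²; R_n = 469 × 113.1 × 8 × 1 / 1000 = 424.3 kN → 0.75 × 424.3 = 318 kN.
Bearing (1.2 l_c t F_u ≤ 2.4 d t F_u): upper limit = 2.4·12·14·430 / 1000 = 173.4 kN.
  Edge l_c = 20 − 14/2 = 13 → r_n = 93.91 kN; interior l_c = 50 − 14 = 36 → r_n = 173.4 kN.
  R_n,bearing = 2·93.91 + 6·173.4 = 1228 kN → 0.75 × 1228 = 921 kN.
Bolt shear governs: 318 kN.

318 kN (bolt shear governs)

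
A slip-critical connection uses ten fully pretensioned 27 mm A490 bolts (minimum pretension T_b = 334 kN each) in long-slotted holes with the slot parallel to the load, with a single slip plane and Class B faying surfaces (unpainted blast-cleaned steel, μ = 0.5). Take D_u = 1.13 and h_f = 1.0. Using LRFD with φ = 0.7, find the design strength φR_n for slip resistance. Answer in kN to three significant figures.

1320 kN

R_n = μ · D_u · h_f · T_b · n_s · n_b = 0.5 × 1.13 × 1.0 × 334 × 1 × 10 = 1887 kN.
Design strength φR_n = 0.7 × 1887 = 1320 kN.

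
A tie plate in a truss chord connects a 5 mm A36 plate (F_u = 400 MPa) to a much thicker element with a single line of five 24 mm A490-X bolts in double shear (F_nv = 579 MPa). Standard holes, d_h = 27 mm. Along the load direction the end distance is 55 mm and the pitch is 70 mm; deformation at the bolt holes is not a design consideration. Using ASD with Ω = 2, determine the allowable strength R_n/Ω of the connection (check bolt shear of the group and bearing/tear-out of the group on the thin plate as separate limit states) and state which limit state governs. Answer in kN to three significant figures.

Bolt shear: A_b = π·24²/4 = 452.4 mm²; R_n = 579 × 452.4 × 5 × 2 / 1000 = 2619 kN → 2619 / 2 = 1310 kN.
Bearing (1.5 l_c t F_u ≤ 3.0 d t F_u): upper limit = 3.0·24·5·400 / 1000 = 144 kN.
  Edge l_c = 55 − 27/2 = 41.5 → r_n = 124.5 kN; interior l_c = 70 − 27 = 43 → r_n = 129 kN.
  R_n,bearing = 1·124.5 + 4·129 = 640.5 kN → 640.5 / 2 = 320 kN.
Bearing governs: 320 kN.

320 kN (bearing governs)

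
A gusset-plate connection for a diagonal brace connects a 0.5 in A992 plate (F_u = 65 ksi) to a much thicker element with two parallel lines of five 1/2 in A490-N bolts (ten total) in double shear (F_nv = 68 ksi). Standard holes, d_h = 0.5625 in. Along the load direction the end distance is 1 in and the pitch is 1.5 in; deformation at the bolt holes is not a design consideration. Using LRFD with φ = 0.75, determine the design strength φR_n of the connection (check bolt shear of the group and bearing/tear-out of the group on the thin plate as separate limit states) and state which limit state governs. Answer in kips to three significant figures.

200 kips (bolt shear governs)

Bolt shear: A_b = π·0.5²/4 = 0.1963 in²; R_n = 68 × 0.1963 × 10 × 2 = 267 kips → 0.75 × 267 = 200 kips.
Bearing (1.5 l_c t F_u ≤ 3.0 d t F_u): upper limit = 3.0·0.5·0.5·65 = 48.75 kips.
  Edge l_c = 1 − 0.5625/2 = 0.7188 → r_n = 35.04 kips; interior l_c = 1.5 − 0.5625 = 0.9375 → r_n = 45.7 kips.
  R_n,bearing = 2·35.04 + 8·45.7 = 435.7 kips → 0.75 × 435.7 = 327 kips.
Bolt shear governs: 200 kips.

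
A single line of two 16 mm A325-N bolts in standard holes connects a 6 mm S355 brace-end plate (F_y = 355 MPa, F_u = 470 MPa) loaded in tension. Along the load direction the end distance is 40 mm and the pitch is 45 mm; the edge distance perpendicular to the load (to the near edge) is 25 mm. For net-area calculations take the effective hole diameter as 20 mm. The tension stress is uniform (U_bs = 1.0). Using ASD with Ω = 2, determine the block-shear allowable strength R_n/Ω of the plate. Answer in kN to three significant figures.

Shear plane L_v = 40 + 1·45 = 85 mm; A_gv = 85 × 6 = 510 mm².
A_nv = (85 − 1.5·20) × 6 = 330 mm².
A_nt = (25 − 0.5·20) × 6 = 90 mm².
0.6 F_u A_nv = 93.06 kN; 0.6 F_y A_gv = 108.6 kN → shear rupture governs the shear term.
R_n = 93.06 + 1.0 × 470 × 90 / 1000 = 135.4 kN.
Allowable strength R_n/Ω = 135.4 / 2 = 67.7 kN.

67.7 kN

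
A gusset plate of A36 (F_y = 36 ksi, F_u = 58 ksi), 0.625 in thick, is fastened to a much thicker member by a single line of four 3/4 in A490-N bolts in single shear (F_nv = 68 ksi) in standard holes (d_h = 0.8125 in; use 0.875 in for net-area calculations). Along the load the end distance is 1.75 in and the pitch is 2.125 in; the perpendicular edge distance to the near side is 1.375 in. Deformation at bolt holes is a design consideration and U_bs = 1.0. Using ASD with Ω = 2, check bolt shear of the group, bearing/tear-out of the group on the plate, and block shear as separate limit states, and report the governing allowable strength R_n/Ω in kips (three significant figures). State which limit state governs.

60.1 kips (bolt shear governs)

Bolt shear: A_b = π·0.75²/4 = 0.4418 in²; R_n = 68 × 0.4418 × 4 × 1 = 120.2 kips → 120.2 / 2 = 60.1 kips.
Bearing: edge l_c = 1.344, r_n = 58.45 kips; interior l_c = 1.312, r_n = 57.09 kips; R_n = 58.45 + 3·57.09 = 229.7 kips → 115 kips.
Block shear: A_gv = 5.078, A_nv = 3.164, A_nt = 0.5859 in²; R_n = min(0.6F_uA_nv, 0.6F_yA_gv) + U_bs·F_u·A_nt = 143.7 kips → 71.8 kips.
Bolt shear governs: 60.1 kips.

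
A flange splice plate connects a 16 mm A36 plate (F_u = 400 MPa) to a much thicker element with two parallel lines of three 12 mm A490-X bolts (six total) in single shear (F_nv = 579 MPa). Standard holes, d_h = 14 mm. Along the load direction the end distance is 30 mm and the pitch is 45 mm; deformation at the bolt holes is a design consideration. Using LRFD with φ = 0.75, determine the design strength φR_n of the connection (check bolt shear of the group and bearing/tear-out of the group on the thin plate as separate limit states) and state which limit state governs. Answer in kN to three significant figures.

Bolt shear: A_b = π·12²/4 = 113.1 mm²; R_n = 579 × 113.1 × 6 × 1 / 1000 = 392.9 kN → 0.75 × 392.9 = 295 kN.
Bearing (1.2 l_c t F_u ≤ 2.4 d t F_u): upper limit = 2.4·12·16·400 / 1000 = 184.3 kN.
  Edge l_c = 30 − 14/2 = 23 → r_n = 176.6 kN; interior l_c = 45 − 14 = 31 → r_n = 184.3 kN.
  R_n,bearing = 2·176.6 + 4·184.3 = 1091 kN → 0.75 × 1091 = 818 kN.
Bolt shear governs: 295 kN.

295 kN (bolt shear governs)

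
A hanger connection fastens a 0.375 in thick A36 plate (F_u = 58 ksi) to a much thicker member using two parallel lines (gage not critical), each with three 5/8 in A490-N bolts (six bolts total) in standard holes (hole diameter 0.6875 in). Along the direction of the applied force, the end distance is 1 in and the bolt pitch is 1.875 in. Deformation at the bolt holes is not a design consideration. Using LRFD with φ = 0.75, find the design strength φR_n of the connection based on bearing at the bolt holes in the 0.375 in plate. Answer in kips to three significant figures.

Per bolt r_n = 1.5 l_c t F_u ≤ 3.0 d t F_u; upper limit = 3.0 × 0.625 × 0.375 × 58 = 40.78 kips.
Edge bolt: l_c = 1 − 0.6875/2 = 0.6562 in → 1.5 × 0.6562 × 0.375 × 58 = 21.41 → r_n = 21.41 kips.
Interior bolts: l_c = 1.875 − 0.6875 = 1.188 in → 1.5 × 1.188 × 0.375 × 58 = 38.74 → r_n = 38.74 kips.
R_n = 2 × 21.41 + 4 × 38.74 = 197.8 kips.
Design strength φR_n = 0.75 × 197.8 = 148 kips.

148 kips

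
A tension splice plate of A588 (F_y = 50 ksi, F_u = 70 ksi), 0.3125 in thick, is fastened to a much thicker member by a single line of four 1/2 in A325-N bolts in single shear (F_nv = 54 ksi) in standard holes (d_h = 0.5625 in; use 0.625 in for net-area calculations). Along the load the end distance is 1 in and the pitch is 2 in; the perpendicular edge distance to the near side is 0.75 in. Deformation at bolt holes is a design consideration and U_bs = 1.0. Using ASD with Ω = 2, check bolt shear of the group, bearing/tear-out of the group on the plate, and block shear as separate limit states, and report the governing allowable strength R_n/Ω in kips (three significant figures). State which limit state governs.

Bolt shear: A_b = π·0.5²/4 = 0.1963 in²; R_n = 54 × 0.1963 × 4 × 1 = 42.41 kips → 42.41 / 2 = 21.2 kips.
Bearing: edge l_c = 0.7188, r_n = 18.87 kips; interior l_c = 1.438, r_n = 26.25 kips; R_n = 18.87 + 3·26.25 = 97.62 kips → 48.8 kips.
Block shear: A_gv = 2.188, A_nv = 1.504, A_nt = 0.1367 in²; R_n = min(0.6F_uA_nv, 0.6F_yA_gv) + U_bs·F_u·A_nt = 72.73 kips → 36.4 kips.
Bolt shear governs: 21.2 kips.

21.2 kips (bolt shear governs)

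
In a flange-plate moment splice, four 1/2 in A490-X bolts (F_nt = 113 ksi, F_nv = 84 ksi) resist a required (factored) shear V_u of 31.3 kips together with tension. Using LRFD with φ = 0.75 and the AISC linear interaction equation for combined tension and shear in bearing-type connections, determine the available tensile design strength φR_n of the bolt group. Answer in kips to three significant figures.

44.4 kips

A_b = π·0.5²/4 = 0.1963 in²; f_rv = 31.3 / (4 × 0.1963) = 39.85 ksi.
F'_nt = 1.3 F_nt − (F_nt / φF_nv) f_rv = 1.3·113 − (113/(0.75·84))·39.85 = 75.42 ksi, capped at F_nt → F'_nt = 75.42 ksi.
R_n = F'_nt · A_b · n = 75.42 × 0.1963 × 4 = 59.23 kips.
Design strength φR_n = 0.75 × 59.23 = 44.4 kips.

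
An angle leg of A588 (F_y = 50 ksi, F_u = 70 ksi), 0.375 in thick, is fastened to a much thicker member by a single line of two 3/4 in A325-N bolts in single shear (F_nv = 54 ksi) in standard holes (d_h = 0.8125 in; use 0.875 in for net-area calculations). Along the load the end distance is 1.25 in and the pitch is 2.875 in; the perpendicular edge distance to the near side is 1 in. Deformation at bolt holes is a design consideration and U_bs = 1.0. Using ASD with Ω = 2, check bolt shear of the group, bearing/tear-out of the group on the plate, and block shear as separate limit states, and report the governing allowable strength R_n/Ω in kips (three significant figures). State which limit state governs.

23.9 kips (bolt shear governs)

Bolt shear: A_b = π·0.75²/4 = 0.4418 in²; R_n = 54 × 0.4418 × 2 × 1 = 47.71 kips → 47.71 / 2 = 23.9 kips.
Bearing: edge l_c = 0.8438, r_n = 26.58 kips; interior l_c = 2.062, r_n = 47.25 kips; R_n = 26.58 + 1·47.25 = 73.83 kips → 36.9 kips.
Block shear: A_gv = 1.547, A_nv = 1.055, A_nt = 0.2109 in²; R_n = min(0.6F_uA_nv, 0.6F_yA_gv) + U_bs·F_u·A_nt = 59.06 kips → 29.5 kips.
Bolt shear governs: 23.9 kips.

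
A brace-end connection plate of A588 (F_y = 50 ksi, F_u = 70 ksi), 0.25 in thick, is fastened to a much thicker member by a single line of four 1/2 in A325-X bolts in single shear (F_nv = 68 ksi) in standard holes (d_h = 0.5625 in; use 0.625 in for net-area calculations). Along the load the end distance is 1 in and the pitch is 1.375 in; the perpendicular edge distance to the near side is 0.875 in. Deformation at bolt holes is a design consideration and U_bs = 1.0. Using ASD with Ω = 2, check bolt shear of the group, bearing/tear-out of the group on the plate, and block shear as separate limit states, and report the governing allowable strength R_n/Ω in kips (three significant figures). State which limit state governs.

Bolt shear: A_b = π·0.5²/4 = 0.1963 in²; R_n = 68 × 0.1963 × 4 × 1 = 53.41 kips → 53.41 / 2 = 26.7 kips.
Bearing: edge l_c = 0.7188, r_n = 15.09 kips; interior l_c = 0.8125, r_n = 17.06 kips; R_n = 15.09 + 3·17.06 = 66.28 kips → 33.1 kips.
Block shear: A_gv = 1.281, A_nv = 0.7344, A_nt = 0.1406 in²; R_n = min(0.6F_uA_nv, 0.6F_yA_gv) + U_bs·F_u·A_nt = 40.69 kips → 20.3 kips.
Block shear governs: 20.3 kips.

20.3 kips (block shear governs)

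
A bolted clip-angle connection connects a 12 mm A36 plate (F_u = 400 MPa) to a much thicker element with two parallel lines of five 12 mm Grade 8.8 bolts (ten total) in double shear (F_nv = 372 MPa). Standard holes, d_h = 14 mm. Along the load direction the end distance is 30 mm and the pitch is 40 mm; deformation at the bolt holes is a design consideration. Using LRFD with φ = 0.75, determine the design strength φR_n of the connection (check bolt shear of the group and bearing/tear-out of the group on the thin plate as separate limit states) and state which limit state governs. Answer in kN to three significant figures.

Bolt shear: A_b = π·12²/4 = 113.1 mm²; R_n = 372 × 113.1 × 10 × 2 / 1000 = 841.4 kN → 0.75 × 841.4 = 631 kN.
Bearing (1.2 l_c t F_u ≤ 2.4 d t F_u): upper limit = 2.4·12·12·400 / 1000 = 138.2 kN.
  Edge l_c = 30 − 14/2 = 23 → r_n = 132.5 kN; interior l_c = 40 − 14 = 26 → r_n = 138.2 kN.
  R_n,bearing = 2·132.5 + 8·138.2 = 1371 kN → 0.75 × 1371 = 1030 kN.
Bolt shear governs: 631 kN.

631 kN (bolt shear governs)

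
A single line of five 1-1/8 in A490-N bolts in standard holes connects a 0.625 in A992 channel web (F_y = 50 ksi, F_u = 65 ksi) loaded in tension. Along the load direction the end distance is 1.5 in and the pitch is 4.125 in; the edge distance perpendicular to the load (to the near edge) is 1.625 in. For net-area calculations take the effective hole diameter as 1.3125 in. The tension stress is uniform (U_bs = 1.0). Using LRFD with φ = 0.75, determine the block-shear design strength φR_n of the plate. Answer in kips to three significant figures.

Shear plane L_v = 1.5 + 4·4.125 = 18 in; A_gv = 18 × 0.625 = 11.25 in².
A_nv = (18 − 4.5·1.3125) × 0.625 = 7.559 in².
A_nt = (1.625 − 0.5·1.3125) × 0.625 = 0.6055 in².
0.6 F_u A_nv = 294.8 kips; 0.6 F_y A_gv = 337.5 kips → shear rupture governs the shear term.
R_n = 294.8 + 1.0 × 65 × 0.6055 = 334.1 kips.
Design strength φR_n = 0.75 × 334.1 = 251 kips.

251 kips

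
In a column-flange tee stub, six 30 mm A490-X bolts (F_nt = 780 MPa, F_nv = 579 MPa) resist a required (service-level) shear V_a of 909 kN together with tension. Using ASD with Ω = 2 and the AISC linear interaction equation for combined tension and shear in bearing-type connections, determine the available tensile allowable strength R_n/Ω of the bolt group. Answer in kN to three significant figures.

926 kN

A_b = π·30²/4 = 706.9 mm²; f_rv = 909 × 1000 / (6 × 706.9) = 214.3 MPa.
F'_nt = 1.3 F_nt − (Ω F_nt / F_nv) f_rv = 1.3·780 − (2·780/579)·214.3 = 436.5 MPa, capped at F_nt → F'_nt = 436.5 MPa.
R_n = F'_nt · A_b · n = 436.5 × 706.9 × 6 / 1000 = 1851 kN.
Allowable strength R_n/Ω = 1851 / 2 = 926 kN.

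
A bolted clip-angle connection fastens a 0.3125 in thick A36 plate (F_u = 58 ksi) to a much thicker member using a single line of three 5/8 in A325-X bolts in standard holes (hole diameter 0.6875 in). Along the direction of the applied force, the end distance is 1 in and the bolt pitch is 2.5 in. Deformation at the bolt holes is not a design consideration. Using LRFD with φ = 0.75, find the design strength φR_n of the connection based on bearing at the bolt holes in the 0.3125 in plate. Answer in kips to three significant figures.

Per bolt r_n = 1.5 l_c t F_u ≤ 3.0 d t F_u; upper limit = 3.0 × 0.625 × 0.3125 × 58 = 33.98 kips.
Edge bolt: l_c = 1 − 0.6875/2 = 0.6562 in → 1.5 × 0.6562 × 0.3125 × 58 = 17.84 → r_n = 17.84 kips.
Interior bolts: l_c = 2.5 − 0.6875 = 1.812 in → 1.5 × 1.812 × 0.3125 × 58 = 49.28 → r_n = 33.98 kips.
R_n = 1 × 17.84 + 2 × 33.98 = 85.81 kips.
Design strength φR_n = 0.75 × 85.81 = 64.4 kips.

64.4 kips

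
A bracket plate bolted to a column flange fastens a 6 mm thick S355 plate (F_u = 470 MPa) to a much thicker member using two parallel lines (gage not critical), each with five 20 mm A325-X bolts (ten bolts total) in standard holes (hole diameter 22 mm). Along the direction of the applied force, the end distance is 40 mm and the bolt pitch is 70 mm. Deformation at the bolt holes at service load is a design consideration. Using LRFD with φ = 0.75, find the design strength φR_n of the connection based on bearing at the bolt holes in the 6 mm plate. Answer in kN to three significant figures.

Per bolt r_n = 1.2 l_c t F_u ≤ 2.4 d t F_u; upper limit = 2.4 × 20 × 6 × 470 / 1000 = 135.4 kN.
Edge bolt: l_c = 40 − 22/2 = 29 mm → 1.2 × 29 × 6 × 470 / 1000 = 98.14 → r_n = 98.14 kN.
Interior bolts: l_c = 70 − 22 = 48 mm → 1.2 × 48 × 6 × 470 / 1000 = 162.4 → r_n = 135.4 kN.
R_n = 2 × 98.14 + 8 × 135.4 = 1279 kN.
Design strength φR_n = 0.75 × 1279 = 959 kN.

959 kN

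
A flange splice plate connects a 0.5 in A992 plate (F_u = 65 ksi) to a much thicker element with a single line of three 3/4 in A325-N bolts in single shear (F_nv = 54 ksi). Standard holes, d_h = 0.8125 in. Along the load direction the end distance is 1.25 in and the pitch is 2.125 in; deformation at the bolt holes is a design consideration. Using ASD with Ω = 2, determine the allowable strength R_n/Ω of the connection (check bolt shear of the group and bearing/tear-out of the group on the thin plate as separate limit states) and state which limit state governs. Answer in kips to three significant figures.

35.8 kips (bolt shear governs)

Bolt shear: A_b = π·0.75²/4 = 0.4418 in²; R_n = 54 × 0.4418 × 3 × 1 = 71.57 kips → 71.57 / 2 = 35.8 kips.
Bearing (1.2 l_c t F_u ≤ 2.4 d t F_u): upper limit = 2.4·0.75·0.5·65 = 58.5 kips.
  Edge l_c = 1.25 − 0.8125/2 = 0.8438 → r_n = 32.91 kips; interior l_c = 2.125 − 0.8125 = 1.312 → r_n = 51.19 kips.
  R_n,bearing = 1·32.91 + 2·51.19 = 135.3 kips → 135.3 / 2 = 67.6 kips.
Bolt shear governs: 35.8 kips.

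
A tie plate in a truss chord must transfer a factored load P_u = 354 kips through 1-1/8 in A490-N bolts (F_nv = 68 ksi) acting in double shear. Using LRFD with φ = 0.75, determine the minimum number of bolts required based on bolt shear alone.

4 bolts

A_b = π·1.125²/4 = 0.994 in².
Per-bolt design strength φR_n = 0.75 × 68 × 0.994 × 2 = 101.4 kips.
n ≥ 354 / 101.4 = 3.491 → use 4 bolts.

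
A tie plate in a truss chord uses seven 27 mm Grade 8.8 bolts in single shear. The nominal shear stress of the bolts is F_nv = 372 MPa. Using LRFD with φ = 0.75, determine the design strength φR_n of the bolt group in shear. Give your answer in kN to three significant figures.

1120 kN

A_b = π × 27² / 4 = 572.6 mm².
R_n = F_nv · A_b · n · n_s = 372 × 572.6 × 7 × 1 / 1000 = 1491 kN.
Design strength φR_n = 0.75 × 1491 = 1120 kN.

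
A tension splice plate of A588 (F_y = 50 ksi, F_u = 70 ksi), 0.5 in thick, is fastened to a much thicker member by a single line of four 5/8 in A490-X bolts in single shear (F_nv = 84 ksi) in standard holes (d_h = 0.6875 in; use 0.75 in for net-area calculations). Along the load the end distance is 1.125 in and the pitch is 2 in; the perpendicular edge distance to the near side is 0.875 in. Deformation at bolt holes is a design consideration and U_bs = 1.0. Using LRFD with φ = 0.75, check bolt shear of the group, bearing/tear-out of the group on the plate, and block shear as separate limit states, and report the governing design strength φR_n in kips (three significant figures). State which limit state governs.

77.3 kips (bolt shear governs)

Bolt shear: A_b = π·0.625²/4 = 0.3068 in²; R_n = 84 × 0.3068 × 4 × 1 = 103.1 kips → 0.75 × 103.1 = 77.3 kips.
Bearing: edge l_c = 0.7812, r_n = 32.81 kips; interior l_c = 1.312, r_n = 52.5 kips; R_n = 32.81 + 3·52.5 = 190.3 kips → 143 kips.
Block shear: A_gv = 3.562, A_nv = 2.25, A_nt = 0.25 in²; R_n = min(0.6F_uA_nv, 0.6F_yA_gv) + U_bs·F_u·A_nt = 112 kips → 84 kips.
Bolt shear governs: 77.3 kips.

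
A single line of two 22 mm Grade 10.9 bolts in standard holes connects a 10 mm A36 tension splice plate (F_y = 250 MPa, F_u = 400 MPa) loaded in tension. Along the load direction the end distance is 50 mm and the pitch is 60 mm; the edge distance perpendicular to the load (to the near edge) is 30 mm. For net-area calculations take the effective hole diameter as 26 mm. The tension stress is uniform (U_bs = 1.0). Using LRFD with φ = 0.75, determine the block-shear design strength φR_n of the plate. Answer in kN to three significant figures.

175 kN

Shear plane L_v = 50 + 1·60 = 110 mm; A_gv = 110 × 10 = 1100 mm².
A_nv = (110 − 1.5·26) × 10 = 710 mm².
A_nt = (30 − 0.5·26) × 10 = 170 mm².
0.6 F_u A_nv = 170.4 kN; 0.6 F_y A_gv = 165 kN → shear yielding governs the shear term.
R_n = 165 + 1.0 × 400 × 170 / 1000 = 233 kN.
Design strength φR_n = 0.75 × 233 = 175 kN.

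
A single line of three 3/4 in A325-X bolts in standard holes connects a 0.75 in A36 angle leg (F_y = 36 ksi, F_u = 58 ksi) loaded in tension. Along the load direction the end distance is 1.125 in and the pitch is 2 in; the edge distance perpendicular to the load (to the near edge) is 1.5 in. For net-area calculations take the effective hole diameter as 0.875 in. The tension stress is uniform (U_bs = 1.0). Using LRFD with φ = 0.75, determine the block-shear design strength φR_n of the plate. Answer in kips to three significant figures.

Shear plane L_v = 1.125 + 2·2 = 5.125 in; A_gv = 5.125 × 0.75 = 3.844 in².
A_nv = (5.125 − 2.5·0.875) × 0.75 = 2.203 in².
A_nt = (1.5 − 0.5·0.875) × 0.75 = 0.7969 in².
0.6 F_u A_nv = 76.67 kips; 0.6 F_y A_gv = 83.02 kips → shear rupture governs the shear term.
R_n = 76.67 + 1.0 × 58 × 0.7969 = 122.9 kips.
Design strength φR_n = 0.75 × 122.9 = 92.2 kips.

92.2 kips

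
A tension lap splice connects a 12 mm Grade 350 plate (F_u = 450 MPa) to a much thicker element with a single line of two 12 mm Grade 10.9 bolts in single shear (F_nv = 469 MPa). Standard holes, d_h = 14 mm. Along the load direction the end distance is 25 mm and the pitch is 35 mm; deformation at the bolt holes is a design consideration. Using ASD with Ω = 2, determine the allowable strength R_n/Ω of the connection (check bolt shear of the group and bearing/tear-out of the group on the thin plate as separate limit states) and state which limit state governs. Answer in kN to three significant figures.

53 kN (bolt shear governs)

Bolt shear: A_b = π·12²/4 = 113.1 mm²; R_n = 469 × 113.1 × 2 × 1 / 1000 = 106.1 kN → 106.1 / 2 = 53 kN.
Bearing (1.2 l_c t F_u ≤ 2.4 d t F_u): upper limit = 2.4·12·12·450 / 1000 = 155.5 kN.
  Edge l_c = 25 − 14/2 = 18 → r_n = 116.6 kN; interior l_c = 35 − 14 = 21 → r_n = 136.1 kN.
  R_n,bearing = 1·116.6 + 1·136.1 = 252.7 kN → 252.7 / 2 = 126 kN.
Bolt shear governs: 53 kN.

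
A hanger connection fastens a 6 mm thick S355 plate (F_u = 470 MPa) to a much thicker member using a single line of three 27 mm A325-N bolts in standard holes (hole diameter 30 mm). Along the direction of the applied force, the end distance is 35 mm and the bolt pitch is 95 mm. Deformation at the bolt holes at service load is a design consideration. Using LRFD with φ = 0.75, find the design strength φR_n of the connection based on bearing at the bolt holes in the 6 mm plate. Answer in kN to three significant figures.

Per bolt r_n = 1.2 l_c t F_u ≤ 2.4 d t F_u; upper limit = 2.4 × 27 × 6 × 470 / 1000 = 182.7 kN.
Edge bolt: l_c = 35 − 30/2 = 20 mm → 1.2 × 20 × 6 × 470 / 1000 = 67.68 → r_n = 67.68 kN.
Interior bolts: l_c = 95 − 30 = 65 mm → 1.2 × 65 × 6 × 470 / 1000 = 220 → r_n = 182.7 kN.
R_n = 1 × 67.68 + 2 × 182.7 = 433.2 kN.
Design strength φR_n = 0.75 × 433.2 = 325 kN.

325 kN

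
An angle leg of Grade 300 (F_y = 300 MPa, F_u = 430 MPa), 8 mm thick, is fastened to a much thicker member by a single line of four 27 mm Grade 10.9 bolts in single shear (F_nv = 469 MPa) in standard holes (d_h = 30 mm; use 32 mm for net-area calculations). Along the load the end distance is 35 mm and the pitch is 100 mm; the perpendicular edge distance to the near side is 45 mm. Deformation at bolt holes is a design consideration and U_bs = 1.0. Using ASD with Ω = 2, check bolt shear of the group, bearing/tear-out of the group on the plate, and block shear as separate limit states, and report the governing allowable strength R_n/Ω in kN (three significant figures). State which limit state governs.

280 kN (block shear governs)

Bolt shear: A_b = π·27²/4 = 572.6 mm²; R_n = 469 × 572.6 × 4 × 1 / 1000 = 1074 kN → 1074 / 2 = 537 kN.
Bearing: edge l_c = 20, r_n = 82.56 kN; interior l_c = 70, r_n = 222.9 kN; R_n = 82.56 + 3·222.9 = 751.3 kN → 376 kN.
Block shear: A_gv = 2680, A_nv = 1784, A_nt = 232 mm²; R_n = min(0.6F_uA_nv, 0.6F_yA_gv) + U_bs·F_u·A_nt = 560 kN → 280 kN.
Block shear governs: 280 kN.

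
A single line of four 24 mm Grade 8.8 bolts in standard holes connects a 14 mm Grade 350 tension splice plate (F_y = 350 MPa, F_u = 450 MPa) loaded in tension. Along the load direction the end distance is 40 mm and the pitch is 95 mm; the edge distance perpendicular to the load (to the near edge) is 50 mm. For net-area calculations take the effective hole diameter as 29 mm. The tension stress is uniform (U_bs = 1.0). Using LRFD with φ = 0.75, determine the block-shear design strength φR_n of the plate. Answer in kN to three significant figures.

Shear plane L_v = 40 + 3·95 = 325 mm; A_gv = 325 × 14 = 4550 mm².
A_nv = (325 − 3.5·29) × 14 = 3129 mm².
A_nt = (50 − 0.5·29) × 14 = 497 mm².
0.6 F_u A_nv = 844.8 kN; 0.6 F_y A_gv = 955.5 kN → shear rupture governs the shear term.
R_n = 844.8 + 1.0 × 450 × 497 / 1000 = 1068 kN.
Design strength φR_n = 0.75 × 1068 = 801 kN.

801 kN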